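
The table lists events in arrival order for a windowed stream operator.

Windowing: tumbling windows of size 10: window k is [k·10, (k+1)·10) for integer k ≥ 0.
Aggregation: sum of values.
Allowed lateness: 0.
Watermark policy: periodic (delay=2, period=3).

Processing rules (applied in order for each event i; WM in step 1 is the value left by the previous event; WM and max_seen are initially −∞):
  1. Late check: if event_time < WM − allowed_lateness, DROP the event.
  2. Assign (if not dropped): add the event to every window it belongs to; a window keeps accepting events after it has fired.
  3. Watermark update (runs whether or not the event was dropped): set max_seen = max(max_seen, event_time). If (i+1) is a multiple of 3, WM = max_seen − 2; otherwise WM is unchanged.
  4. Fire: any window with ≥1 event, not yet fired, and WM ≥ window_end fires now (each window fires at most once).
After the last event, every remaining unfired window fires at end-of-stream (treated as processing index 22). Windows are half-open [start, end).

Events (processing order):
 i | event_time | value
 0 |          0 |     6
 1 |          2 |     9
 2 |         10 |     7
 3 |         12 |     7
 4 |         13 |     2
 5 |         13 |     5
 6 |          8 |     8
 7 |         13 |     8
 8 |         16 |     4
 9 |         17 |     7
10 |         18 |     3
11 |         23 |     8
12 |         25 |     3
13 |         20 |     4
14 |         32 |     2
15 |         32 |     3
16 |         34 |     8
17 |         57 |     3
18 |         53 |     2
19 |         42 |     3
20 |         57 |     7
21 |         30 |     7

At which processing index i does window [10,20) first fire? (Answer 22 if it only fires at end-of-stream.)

11

i=0 t=0 v=6: → [0,10); WM=−∞
i=1 t=2 v=9: → [0,10); WM=−∞
i=2 t=10 v=7: → [10,20); WM=8
i=3 t=12 v=7: → [10,20); WM=8
i=4 t=13 v=2: → [10,20); WM=8
i=5 t=13 v=5: → [10,20); WM=11; [0,10) fires=15
i=6 t=8 v=8: DROP (t<11-0); WM=11
i=7 t=13 v=8: → [10,20); WM=11
i=8 t=16 v=4: → [10,20); WM=14
i=9 t=17 v=7: → [10,20); WM=14
i=10 t=18 v=3: → [10,20); WM=14
i=11 t=23 v=8: → [20,30); WM=21; [10,20) fires=43
i=12 t=25 v=3: → [20,30); WM=21
i=13 t=20 v=4: DROP (t<21-0); WM=21
i=14 t=32 v=2: → [30,40); WM=30; [20,30) fires=11
i=15 t=32 v=3: → [30,40); WM=30
i=16 t=34 v=8: → [30,40); WM=30
i=17 t=57 v=3: → [50,60); WM=55; [30,40) fires=13
i=18 t=53 v=2: DROP (t<55-0); WM=55
i=19 t=42 v=3: DROP (t<55-0); WM=55
i=20 t=57 v=7: → [50,60); WM=55
i=21 t=30 v=7: DROP (t<55-0); WM=55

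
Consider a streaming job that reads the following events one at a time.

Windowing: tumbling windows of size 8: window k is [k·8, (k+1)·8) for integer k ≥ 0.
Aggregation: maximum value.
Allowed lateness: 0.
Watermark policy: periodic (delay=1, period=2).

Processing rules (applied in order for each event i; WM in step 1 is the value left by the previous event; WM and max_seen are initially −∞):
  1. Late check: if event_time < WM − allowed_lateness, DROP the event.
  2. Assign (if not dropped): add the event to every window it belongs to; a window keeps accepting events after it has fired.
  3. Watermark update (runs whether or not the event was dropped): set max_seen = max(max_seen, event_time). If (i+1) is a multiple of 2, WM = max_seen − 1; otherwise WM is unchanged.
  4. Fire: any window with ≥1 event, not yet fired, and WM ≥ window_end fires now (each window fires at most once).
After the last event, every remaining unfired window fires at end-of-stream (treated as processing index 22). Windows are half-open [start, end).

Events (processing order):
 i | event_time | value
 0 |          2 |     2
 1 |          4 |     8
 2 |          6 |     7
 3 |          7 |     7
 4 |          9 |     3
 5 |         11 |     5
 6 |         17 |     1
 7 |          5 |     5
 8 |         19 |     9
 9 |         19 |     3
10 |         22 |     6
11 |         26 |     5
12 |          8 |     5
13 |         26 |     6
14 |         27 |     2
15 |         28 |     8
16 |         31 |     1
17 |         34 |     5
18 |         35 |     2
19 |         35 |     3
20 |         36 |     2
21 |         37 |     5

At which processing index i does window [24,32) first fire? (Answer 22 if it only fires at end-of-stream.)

17

i=0 t=2 v=2: → [0,8); WM=−∞
i=1 t=4 v=8: → [0,8); WM=3
i=2 t=6 v=7: → [0,8); WM=3
i=3 t=7 v=7: → [0,8); WM=6
i=4 t=9 v=3: → [8,16); WM=6
i=5 t=11 v=5: → [8,16); WM=10; [0,8) fires=8
i=6 t=17 v=1: → [16,24); WM=10
i=7 t=5 v=5: DROP (t<10-0); WM=16; [8,16) fires=5
i=8 t=19 v=9: → [16,24); WM=16
i=9 t=19 v=3: → [16,24); WM=18
i=10 t=22 v=6: → [16,24); WM=18
i=11 t=26 v=5: → [24,32); WM=25; [16,24) fires=9
i=12 t=8 v=5: DROP (t<25-0); WM=25
i=13 t=26 v=6: → [24,32); WM=25
i=14 t=27 v=2: → [24,32); WM=25
i=15 t=28 v=8: → [24,32); WM=27
i=16 t=31 v=1: → [24,32); WM=27
i=17 t=34 v=5: → [32,40); WM=33; [24,32) fires=8
i=18 t=35 v=2: → [32,40); WM=33
i=19 t=35 v=3: → [32,40); WM=34
i=20 t=36 v=2: → [32,40); WM=34
i=21 t=37 v=5: → [32,40); WM=36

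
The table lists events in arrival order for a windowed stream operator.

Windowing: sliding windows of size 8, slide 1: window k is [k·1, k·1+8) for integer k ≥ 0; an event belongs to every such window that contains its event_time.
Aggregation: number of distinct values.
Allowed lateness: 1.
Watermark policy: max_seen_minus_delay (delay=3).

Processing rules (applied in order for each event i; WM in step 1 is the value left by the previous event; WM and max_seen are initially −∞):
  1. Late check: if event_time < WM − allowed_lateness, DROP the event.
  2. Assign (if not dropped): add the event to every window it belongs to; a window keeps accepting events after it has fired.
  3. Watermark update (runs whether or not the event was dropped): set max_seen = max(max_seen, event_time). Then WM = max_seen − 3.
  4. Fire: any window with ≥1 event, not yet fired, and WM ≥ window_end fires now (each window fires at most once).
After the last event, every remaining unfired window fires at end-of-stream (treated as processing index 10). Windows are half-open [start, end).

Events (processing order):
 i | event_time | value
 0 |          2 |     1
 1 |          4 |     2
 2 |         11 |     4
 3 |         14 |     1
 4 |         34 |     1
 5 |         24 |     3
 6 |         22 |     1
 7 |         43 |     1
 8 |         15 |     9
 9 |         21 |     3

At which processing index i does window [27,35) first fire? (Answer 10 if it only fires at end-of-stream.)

7

i=0 t=2 v=1: → [2,10),[1,9),[0,8); WM=-1
i=1 t=4 v=2: → [4,12),[3,11),[2,10),[1,9),[0,8); WM=1
i=2 t=11 v=4: → [11,19),[10,18),[9,17),[8,16),[7,15),[6,14),[5,13),[4,12); WM=8; [0,8) fires=2
i=3 t=14 v=1: → [14,22),[13,21),[12,20),[11,19),[10,18),[9,17),[8,16),[7,15); WM=11; [1,9) fires=2 [2,10) fires=2 [3,11) fires=1
i=4 t=34 v=1: → [34,42),[33,41),[32,40),[31,39),[30,38),[29,37),[28,36),[27,35); WM=31; [4,12) fires=2 [5,13) fires=1 [6,14) fires=1 [7,15) fires=2 [8,16) fires=2 [9,17) fires=2 [10,18) fires=2 [11,19) fires=2 [12,20) fires=1 [13,21) fires=1 [14,22) fires=1
i=5 t=24 v=3: DROP (t<31-1); WM=31
i=6 t=22 v=1: DROP (t<31-1); WM=31
i=7 t=43 v=1: → [43,51),[42,50),[41,49),[40,48),[39,47),[38,46),[37,45),[36,44); WM=40; [27,35) fires=1 [28,36) fires=1 [29,37) fires=1 [30,38) fires=1 [31,39) fires=1 [32,40) fires=1
i=8 t=15 v=9: DROP (t<40-1); WM=40
i=9 t=21 v=3: DROP (t<40-1); WM=40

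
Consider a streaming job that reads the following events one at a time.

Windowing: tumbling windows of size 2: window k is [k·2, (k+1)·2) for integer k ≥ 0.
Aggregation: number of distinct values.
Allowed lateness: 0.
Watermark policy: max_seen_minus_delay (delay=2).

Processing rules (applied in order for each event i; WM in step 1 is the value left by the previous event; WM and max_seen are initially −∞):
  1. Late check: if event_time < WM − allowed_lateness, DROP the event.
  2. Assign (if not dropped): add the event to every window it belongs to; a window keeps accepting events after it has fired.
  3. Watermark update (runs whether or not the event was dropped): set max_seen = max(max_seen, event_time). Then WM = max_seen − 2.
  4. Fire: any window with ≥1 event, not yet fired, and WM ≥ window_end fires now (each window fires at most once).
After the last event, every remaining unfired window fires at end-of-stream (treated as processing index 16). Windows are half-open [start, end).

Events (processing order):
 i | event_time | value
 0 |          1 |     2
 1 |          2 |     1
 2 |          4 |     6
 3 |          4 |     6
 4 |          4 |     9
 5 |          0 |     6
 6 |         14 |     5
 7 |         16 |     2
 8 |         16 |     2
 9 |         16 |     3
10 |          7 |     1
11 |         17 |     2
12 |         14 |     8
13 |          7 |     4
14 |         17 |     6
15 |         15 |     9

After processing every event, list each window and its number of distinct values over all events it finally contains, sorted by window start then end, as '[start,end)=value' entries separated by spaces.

i=0 t=1 v=2: → [0,2); WM=-1
i=1 t=2 v=1: → [2,4); WM=0
i=2 t=4 v=6: → [4,6); WM=2; [0,2) fires=1
i=3 t=4 v=6: → [4,6); WM=2
i=4 t=4 v=9: → [4,6); WM=2
i=5 t=0 v=6: DROP (t<2-0); WM=2
i=6 t=14 v=5: → [14,16); WM=12; [2,4) fires=1 [4,6) fires=2
i=7 t=16 v=2: → [16,18); WM=14
i=8 t=16 v=2: → [16,18); WM=14
i=9 t=16 v=3: → [16,18); WM=14
i=10 t=7 v=1: DROP (t<14-0); WM=14
i=11 t=17 v=2: → [16,18); WM=15
i=12 t=14 v=8: DROP (t<15-0); WM=15
i=13 t=7 v=4: DROP (t<15-0); WM=15
i=14 t=17 v=6: → [16,18); WM=15
i=15 t=15 v=9: → [14,16); WM=15

[0,2)=1 [2,4)=1 [4,6)=2 [14,16)=2 [16,18)=3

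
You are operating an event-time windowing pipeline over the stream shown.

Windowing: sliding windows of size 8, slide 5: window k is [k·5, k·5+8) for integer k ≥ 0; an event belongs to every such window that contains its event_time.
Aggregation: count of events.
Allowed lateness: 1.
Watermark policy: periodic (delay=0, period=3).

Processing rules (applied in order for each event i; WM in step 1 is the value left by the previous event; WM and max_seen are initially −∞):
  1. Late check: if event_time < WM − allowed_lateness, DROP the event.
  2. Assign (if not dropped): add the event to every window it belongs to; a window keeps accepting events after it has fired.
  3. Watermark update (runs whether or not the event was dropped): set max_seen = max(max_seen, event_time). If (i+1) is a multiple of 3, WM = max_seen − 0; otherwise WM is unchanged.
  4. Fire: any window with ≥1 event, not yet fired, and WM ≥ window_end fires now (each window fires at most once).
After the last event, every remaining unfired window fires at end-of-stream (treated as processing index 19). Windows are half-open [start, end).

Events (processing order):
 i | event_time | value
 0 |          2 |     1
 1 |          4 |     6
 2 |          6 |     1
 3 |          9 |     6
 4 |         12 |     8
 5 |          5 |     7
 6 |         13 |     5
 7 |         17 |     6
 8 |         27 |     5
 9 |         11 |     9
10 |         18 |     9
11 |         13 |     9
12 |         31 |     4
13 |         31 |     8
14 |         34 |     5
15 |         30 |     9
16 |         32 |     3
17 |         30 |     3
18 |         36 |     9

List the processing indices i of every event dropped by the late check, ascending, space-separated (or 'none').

9 10 11 15 16 17

i=0 t=2 v=1: → [0,8); WM=−∞
i=1 t=4 v=6: → [0,8); WM=−∞
i=2 t=6 v=1: → [5,13),[0,8); WM=6
i=3 t=9 v=6: → [5,13); WM=6
i=4 t=12 v=8: → [10,18),[5,13); WM=6
i=5 t=5 v=7: → [5,13),[0,8); WM=12; [0,8) fires=4
i=6 t=13 v=5: → [10,18); WM=12
i=7 t=17 v=6: → [15,23),[10,18); WM=12
i=8 t=27 v=5: → [25,33),[20,28); WM=27; [5,13) fires=4 [10,18) fires=3 [15,23) fires=1
i=9 t=11 v=9: DROP (t<27-1); WM=27
i=10 t=18 v=9: DROP (t<27-1); WM=27
i=11 t=13 v=9: DROP (t<27-1); WM=27
i=12 t=31 v=4: → [30,38),[25,33); WM=27
i=13 t=31 v=8: → [30,38),[25,33); WM=27
i=14 t=34 v=5: → [30,38); WM=34; [20,28) fires=1 [25,33) fires=3
i=15 t=30 v=9: DROP (t<34-1); WM=34
i=16 t=32 v=3: DROP (t<34-1); WM=34
i=17 t=30 v=3: DROP (t<34-1); WM=34
i=18 t=36 v=9: → [35,43),[30,38); WM=34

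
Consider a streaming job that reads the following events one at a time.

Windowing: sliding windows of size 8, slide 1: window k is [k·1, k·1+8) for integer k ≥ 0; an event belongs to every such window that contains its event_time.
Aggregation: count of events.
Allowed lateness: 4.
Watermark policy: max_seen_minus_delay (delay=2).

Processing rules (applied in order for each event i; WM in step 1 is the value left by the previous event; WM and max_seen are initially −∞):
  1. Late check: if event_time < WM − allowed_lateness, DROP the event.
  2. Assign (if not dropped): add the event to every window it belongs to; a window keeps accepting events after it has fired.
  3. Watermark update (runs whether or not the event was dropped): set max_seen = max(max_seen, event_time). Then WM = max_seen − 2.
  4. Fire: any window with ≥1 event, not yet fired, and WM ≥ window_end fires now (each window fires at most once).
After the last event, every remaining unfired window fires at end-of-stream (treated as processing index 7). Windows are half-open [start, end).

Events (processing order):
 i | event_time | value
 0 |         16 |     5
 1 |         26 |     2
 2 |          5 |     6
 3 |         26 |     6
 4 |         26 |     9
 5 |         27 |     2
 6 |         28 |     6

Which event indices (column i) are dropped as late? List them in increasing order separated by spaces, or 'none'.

i=0 t=16 v=5: → [16,24),[15,23),[14,22),[13,21),[12,20),[11,19),[10,18),[9,17); WM=14
i=1 t=26 v=2: → [26,34),[25,33),[24,32),[23,31),[22,30),[21,29),[20,28),[19,27); WM=24; [9,17) fires=1 [10,18) fires=1 [11,19) fires=1 [12,20) fires=1 [13,21) fires=1 [14,22) fires=1 [15,23) fires=1 [16,24) fires=1
i=2 t=5 v=6: DROP (t<24-4); WM=24
i=3 t=26 v=6: → [26,34),[25,33),[24,32),[23,31),[22,30),[21,29),[20,28),[19,27); WM=24
i=4 t=26 v=9: → [26,34),[25,33),[24,32),[23,31),[22,30),[21,29),[20,28),[19,27); WM=24
i=5 t=27 v=2: → [27,35),[26,34),[25,33),[24,32),[23,31),[22,30),[21,29),[20,28); WM=25
i=6 t=28 v=6: → [28,36),[27,35),[26,34),[25,33),[24,32),[23,31),[22,30),[21,29); WM=26

2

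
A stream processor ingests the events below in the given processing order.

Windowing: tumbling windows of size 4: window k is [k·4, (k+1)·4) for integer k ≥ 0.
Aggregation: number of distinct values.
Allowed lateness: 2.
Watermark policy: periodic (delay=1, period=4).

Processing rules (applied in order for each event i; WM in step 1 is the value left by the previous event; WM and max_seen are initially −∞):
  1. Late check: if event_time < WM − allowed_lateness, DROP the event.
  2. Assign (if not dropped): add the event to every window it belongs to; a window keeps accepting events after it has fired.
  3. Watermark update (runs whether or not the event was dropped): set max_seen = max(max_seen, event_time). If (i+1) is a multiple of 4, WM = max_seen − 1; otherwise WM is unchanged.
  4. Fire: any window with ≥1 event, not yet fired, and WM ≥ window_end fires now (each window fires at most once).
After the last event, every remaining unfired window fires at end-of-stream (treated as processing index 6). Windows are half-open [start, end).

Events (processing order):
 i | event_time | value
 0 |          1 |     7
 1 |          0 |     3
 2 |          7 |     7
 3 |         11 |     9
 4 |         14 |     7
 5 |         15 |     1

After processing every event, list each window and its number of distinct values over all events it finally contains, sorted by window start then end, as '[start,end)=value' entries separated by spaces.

i=0 t=1 v=7: → [0,4); WM=−∞
i=1 t=0 v=3: → [0,4); WM=−∞
i=2 t=7 v=7: → [4,8); WM=−∞
i=3 t=11 v=9: → [8,12); WM=10; [0,4) fires=2 [4,8) fires=1
i=4 t=14 v=7: → [12,16); WM=10
i=5 t=15 v=1: → [12,16); WM=10

[0,4)=2 [4,8)=1 [8,12)=1 [12,16)=2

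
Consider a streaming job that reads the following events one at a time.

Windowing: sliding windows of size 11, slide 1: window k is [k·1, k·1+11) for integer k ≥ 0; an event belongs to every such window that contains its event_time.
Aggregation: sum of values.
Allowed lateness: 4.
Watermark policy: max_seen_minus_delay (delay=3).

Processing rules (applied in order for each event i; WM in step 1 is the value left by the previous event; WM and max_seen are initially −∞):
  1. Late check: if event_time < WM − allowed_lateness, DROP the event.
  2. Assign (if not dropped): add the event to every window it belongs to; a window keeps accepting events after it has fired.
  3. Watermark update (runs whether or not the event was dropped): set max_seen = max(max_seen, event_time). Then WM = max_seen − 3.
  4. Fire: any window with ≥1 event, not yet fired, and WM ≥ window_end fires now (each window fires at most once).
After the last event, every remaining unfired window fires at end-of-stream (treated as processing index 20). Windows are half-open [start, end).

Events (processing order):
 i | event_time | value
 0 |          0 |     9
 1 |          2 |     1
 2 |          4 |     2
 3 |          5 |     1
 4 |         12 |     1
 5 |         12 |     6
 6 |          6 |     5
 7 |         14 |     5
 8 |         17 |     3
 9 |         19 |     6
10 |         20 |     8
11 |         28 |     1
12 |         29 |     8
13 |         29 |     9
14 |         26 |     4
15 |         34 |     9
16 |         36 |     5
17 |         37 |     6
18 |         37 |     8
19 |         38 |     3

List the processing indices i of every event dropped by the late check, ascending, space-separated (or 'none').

i=0 t=0 v=9: → [0,11); WM=-3
i=1 t=2 v=1: → [2,13),[1,12),[0,11); WM=-1
i=2 t=4 v=2: → [4,15),[3,14),[2,13),[1,12),[0,11); WM=1
i=3 t=5 v=1: → [5,16),[4,15),[3,14),[2,13),[1,12),[0,11); WM=2
i=4 t=12 v=1: → [12,23),[11,22),[10,21),[9,20),[8,19),[7,18),[6,17),[5,16),[4,15),[3,14),[2,13); WM=9
i=5 t=12 v=6: → [12,23),[11,22),[10,21),[9,20),[8,19),[7,18),[6,17),[5,16),[4,15),[3,14),[2,13); WM=9
i=6 t=6 v=5: → [6,17),[5,16),[4,15),[3,14),[2,13),[1,12),[0,11); WM=9
i=7 t=14 v=5: → [14,25),[13,24),[12,23),[11,22),[10,21),[9,20),[8,19),[7,18),[6,17),[5,16),[4,15); WM=11; [0,11) fires=18
i=8 t=17 v=3: → [17,28),[16,27),[15,26),[14,25),[13,24),[12,23),[11,22),[10,21),[9,20),[8,19),[7,18); WM=14; [1,12) fires=9 [2,13) fires=16 [3,14) fires=15
i=9 t=19 v=6: → [19,30),[18,29),[17,28),[16,27),[15,26),[14,25),[13,24),[12,23),[11,22),[10,21),[9,20); WM=16; [4,15) fires=20 [5,16) fires=18
i=10 t=20 v=8: → [20,31),[19,30),[18,29),[17,28),[16,27),[15,26),[14,25),[13,24),[12,23),[11,22),[10,21); WM=17; [6,17) fires=17
i=11 t=28 v=1: → [28,39),[27,38),[26,37),[25,36),[24,35),[23,34),[22,33),[21,32),[20,31),[19,30),[18,29); WM=25; [7,18) fires=15 [8,19) fires=15 [9,20) fires=21 [10,21) fires=29 [11,22) fires=29 [12,23) fires=29 [13,24) fires=22 [14,25) fires=22
i=12 t=29 v=8: → [29,40),[28,39),[27,38),[26,37),[25,36),[24,35),[23,34),[22,33),[21,32),[20,31),[19,30); WM=26; [15,26) fires=17
i=13 t=29 v=9: → [29,40),[28,39),[27,38),[26,37),[25,36),[24,35),[23,34),[22,33),[21,32),[20,31),[19,30); WM=26
i=14 t=26 v=4: → [26,37),[25,36),[24,35),[23,34),[22,33),[21,32),[20,31),[19,30),[18,29),[17,28),[16,27); WM=26
i=15 t=34 v=9: → [34,45),[33,44),[32,43),[31,42),[30,41),[29,40),[28,39),[27,38),[26,37),[25,36),[24,35); WM=31; [16,27) fires=21 [17,28) fires=21 [18,29) fires=19 [19,30) fires=36 [20,31) fires=30
i=16 t=36 v=5: → [36,47),[35,46),[34,45),[33,44),[32,43),[31,42),[30,41),[29,40),[28,39),[27,38),[26,37); WM=33; [21,32) fires=22 [22,33) fires=22
i=17 t=37 v=6: → [37,48),[36,47),[35,46),[34,45),[33,44),[32,43),[31,42),[30,41),[29,40),[28,39),[27,38); WM=34; [23,34) fires=22
i=18 t=37 v=8: → [37,48),[36,47),[35,46),[34,45),[33,44),[32,43),[31,42),[30,41),[29,40),[28,39),[27,38); WM=34
i=19 t=38 v=3: → [38,49),[37,48),[36,47),[35,46),[34,45),[33,44),[32,43),[31,42),[30,41),[29,40),[28,39); WM=35; [24,35) fires=31

none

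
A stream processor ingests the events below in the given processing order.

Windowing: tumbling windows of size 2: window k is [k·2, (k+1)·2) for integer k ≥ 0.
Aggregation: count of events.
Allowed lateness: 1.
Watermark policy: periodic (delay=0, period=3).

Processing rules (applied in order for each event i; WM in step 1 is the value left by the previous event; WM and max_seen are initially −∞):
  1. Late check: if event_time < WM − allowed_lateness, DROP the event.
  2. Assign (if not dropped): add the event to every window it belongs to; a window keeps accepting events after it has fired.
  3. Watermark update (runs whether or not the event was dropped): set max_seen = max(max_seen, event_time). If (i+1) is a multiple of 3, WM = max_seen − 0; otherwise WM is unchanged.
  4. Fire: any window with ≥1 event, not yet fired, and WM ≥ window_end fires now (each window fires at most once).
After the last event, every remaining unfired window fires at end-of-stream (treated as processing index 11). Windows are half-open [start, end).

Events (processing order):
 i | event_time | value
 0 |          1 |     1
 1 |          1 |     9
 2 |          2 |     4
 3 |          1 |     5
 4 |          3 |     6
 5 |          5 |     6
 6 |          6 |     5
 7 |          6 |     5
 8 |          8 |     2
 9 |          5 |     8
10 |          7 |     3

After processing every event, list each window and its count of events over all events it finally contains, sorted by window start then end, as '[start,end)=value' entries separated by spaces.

i=0 t=1 v=1: → [0,2); WM=−∞
i=1 t=1 v=9: → [0,2); WM=−∞
i=2 t=2 v=4: → [2,4); WM=2; [0,2) fires=2
i=3 t=1 v=5: → [0,2); WM=2
i=4 t=3 v=6: → [2,4); WM=2
i=5 t=5 v=6: → [4,6); WM=5; [2,4) fires=2
i=6 t=6 v=5: → [6,8); WM=5
i=7 t=6 v=5: → [6,8); WM=5
i=8 t=8 v=2: → [8,10); WM=8; [4,6) fires=1 [6,8) fires=2
i=9 t=5 v=8: DROP (t<8-1); WM=8
i=10 t=7 v=3: → [6,8); WM=8

[0,2)=3 [2,4)=2 [4,6)=1 [6,8)=3 [8,10)=1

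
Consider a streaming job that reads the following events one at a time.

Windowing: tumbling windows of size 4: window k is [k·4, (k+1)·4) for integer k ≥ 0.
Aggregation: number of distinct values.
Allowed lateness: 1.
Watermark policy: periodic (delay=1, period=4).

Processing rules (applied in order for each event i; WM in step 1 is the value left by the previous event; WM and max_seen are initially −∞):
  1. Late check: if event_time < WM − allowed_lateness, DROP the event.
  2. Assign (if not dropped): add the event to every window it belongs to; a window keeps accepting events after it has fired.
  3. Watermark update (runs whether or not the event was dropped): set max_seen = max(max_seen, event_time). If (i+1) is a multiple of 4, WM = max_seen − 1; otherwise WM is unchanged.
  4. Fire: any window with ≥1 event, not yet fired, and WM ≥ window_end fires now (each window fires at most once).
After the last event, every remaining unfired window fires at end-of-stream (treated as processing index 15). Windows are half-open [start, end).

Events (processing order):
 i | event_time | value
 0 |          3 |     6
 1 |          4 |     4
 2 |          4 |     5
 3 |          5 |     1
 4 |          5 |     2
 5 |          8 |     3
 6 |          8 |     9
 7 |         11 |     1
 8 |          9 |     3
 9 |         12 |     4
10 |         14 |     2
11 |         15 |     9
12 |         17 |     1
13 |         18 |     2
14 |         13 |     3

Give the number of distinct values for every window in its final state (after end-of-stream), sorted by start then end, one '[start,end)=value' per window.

[0,4)=1 [4,8)=4 [8,12)=3 [12,16)=4 [16,20)=2

i=0 t=3 v=6: → [0,4); WM=−∞
i=1 t=4 v=4: → [4,8); WM=−∞
i=2 t=4 v=5: → [4,8); WM=−∞
i=3 t=5 v=1: → [4,8); WM=4; [0,4) fires=1
i=4 t=5 v=2: → [4,8); WM=4
i=5 t=8 v=3: → [8,12); WM=4
i=6 t=8 v=9: → [8,12); WM=4
i=7 t=11 v=1: → [8,12); WM=10; [4,8) fires=4
i=8 t=9 v=3: → [8,12); WM=10
i=9 t=12 v=4: → [12,16); WM=10
i=10 t=14 v=2: → [12,16); WM=10
i=11 t=15 v=9: → [12,16); WM=14; [8,12) fires=3
i=12 t=17 v=1: → [16,20); WM=14
i=13 t=18 v=2: → [16,20); WM=14
i=14 t=13 v=3: → [12,16); WM=14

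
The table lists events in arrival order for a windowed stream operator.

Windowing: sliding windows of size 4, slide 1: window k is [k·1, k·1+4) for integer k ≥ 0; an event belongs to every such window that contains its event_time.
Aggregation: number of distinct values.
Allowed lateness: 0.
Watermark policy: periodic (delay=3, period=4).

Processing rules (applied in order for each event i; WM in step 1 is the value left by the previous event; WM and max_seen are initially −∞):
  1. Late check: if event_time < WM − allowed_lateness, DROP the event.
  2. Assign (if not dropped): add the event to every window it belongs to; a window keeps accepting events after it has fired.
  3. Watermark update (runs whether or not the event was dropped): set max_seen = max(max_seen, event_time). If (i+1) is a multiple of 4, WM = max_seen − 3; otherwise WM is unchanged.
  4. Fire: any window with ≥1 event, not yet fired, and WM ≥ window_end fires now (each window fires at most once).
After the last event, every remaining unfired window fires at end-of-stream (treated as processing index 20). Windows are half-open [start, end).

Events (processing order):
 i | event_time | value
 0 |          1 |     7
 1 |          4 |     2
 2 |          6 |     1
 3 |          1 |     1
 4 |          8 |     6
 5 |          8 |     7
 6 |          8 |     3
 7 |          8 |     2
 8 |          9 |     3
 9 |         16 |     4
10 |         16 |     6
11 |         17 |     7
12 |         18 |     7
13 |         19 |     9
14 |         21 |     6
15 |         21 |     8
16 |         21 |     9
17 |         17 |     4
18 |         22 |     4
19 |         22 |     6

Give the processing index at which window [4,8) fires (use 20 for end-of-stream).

11

i=0 t=1 v=7: → [1,5),[0,4); WM=−∞
i=1 t=4 v=2: → [4,8),[3,7),[2,6),[1,5); WM=−∞
i=2 t=6 v=1: → [6,10),[5,9),[4,8),[3,7); WM=−∞
i=3 t=1 v=1: → [1,5),[0,4); WM=3
i=4 t=8 v=6: → [8,12),[7,11),[6,10),[5,9); WM=3
i=5 t=8 v=7: → [8,12),[7,11),[6,10),[5,9); WM=3
i=6 t=8 v=3: → [8,12),[7,11),[6,10),[5,9); WM=3
i=7 t=8 v=2: → [8,12),[7,11),[6,10),[5,9); WM=5; [0,4) fires=2 [1,5) fires=3
i=8 t=9 v=3: → [9,13),[8,12),[7,11),[6,10); WM=5
i=9 t=16 v=4: → [16,20),[15,19),[14,18),[13,17); WM=5
i=10 t=16 v=6: → [16,20),[15,19),[14,18),[13,17); WM=5
i=11 t=17 v=7: → [17,21),[16,20),[15,19),[14,18); WM=14; [2,6) fires=1 [3,7) fires=2 [4,8) fires=2 [5,9) fires=5 [6,10) fires=5 [7,11) fires=4 [8,12) fires=4 [9,13) fires=1
i=12 t=18 v=7: → [18,22),[17,21),[16,20),[15,19); WM=14
i=13 t=19 v=9: → [19,23),[18,22),[17,21),[16,20); WM=14
i=14 t=21 v=6: → [21,25),[20,24),[19,23),[18,22); WM=14
i=15 t=21 v=8: → [21,25),[20,24),[19,23),[18,22); WM=18; [13,17) fires=2 [14,18) fires=3
i=16 t=21 v=9: → [21,25),[20,24),[19,23),[18,22); WM=18
i=17 t=17 v=4: DROP (t<18-0); WM=18
i=18 t=22 v=4: → [22,26),[21,25),[20,24),[19,23); WM=18
i=19 t=22 v=6: → [22,26),[21,25),[20,24),[19,23); WM=19; [15,19) fires=3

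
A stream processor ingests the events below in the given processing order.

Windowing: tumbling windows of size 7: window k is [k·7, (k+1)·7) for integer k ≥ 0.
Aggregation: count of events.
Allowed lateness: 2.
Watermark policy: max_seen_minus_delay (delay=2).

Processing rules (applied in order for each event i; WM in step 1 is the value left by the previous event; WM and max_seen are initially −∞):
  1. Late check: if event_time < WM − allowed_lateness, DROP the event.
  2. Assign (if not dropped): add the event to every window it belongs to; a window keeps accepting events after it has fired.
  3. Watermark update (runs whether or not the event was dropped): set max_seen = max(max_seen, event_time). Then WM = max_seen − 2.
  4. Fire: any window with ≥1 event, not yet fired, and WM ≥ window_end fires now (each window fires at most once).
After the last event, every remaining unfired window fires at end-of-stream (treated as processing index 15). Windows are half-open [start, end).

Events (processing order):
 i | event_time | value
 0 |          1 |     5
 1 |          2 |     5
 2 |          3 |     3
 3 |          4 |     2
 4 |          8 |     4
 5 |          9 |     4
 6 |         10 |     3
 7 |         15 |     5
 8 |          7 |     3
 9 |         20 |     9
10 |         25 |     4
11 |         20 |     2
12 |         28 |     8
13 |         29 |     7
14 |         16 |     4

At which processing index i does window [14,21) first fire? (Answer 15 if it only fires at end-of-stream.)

i=0 t=1 v=5: → [0,7); WM=-1
i=1 t=2 v=5: → [0,7); WM=0
i=2 t=3 v=3: → [0,7); WM=1
i=3 t=4 v=2: → [0,7); WM=2
i=4 t=8 v=4: → [7,14); WM=6
i=5 t=9 v=4: → [7,14); WM=7; [0,7) fires=4
i=6 t=10 v=3: → [7,14); WM=8
i=7 t=15 v=5: → [14,21); WM=13
i=8 t=7 v=3: DROP (t<13-2); WM=13
i=9 t=20 v=9: → [14,21); WM=18; [7,14) fires=3
i=10 t=25 v=4: → [21,28); WM=23; [14,21) fires=2
i=11 t=20 v=2: DROP (t<23-2); WM=23
i=12 t=28 v=8: → [28,35); WM=26
i=13 t=29 v=7: → [28,35); WM=27
i=14 t=16 v=4: DROP (t<27-2); WM=27

10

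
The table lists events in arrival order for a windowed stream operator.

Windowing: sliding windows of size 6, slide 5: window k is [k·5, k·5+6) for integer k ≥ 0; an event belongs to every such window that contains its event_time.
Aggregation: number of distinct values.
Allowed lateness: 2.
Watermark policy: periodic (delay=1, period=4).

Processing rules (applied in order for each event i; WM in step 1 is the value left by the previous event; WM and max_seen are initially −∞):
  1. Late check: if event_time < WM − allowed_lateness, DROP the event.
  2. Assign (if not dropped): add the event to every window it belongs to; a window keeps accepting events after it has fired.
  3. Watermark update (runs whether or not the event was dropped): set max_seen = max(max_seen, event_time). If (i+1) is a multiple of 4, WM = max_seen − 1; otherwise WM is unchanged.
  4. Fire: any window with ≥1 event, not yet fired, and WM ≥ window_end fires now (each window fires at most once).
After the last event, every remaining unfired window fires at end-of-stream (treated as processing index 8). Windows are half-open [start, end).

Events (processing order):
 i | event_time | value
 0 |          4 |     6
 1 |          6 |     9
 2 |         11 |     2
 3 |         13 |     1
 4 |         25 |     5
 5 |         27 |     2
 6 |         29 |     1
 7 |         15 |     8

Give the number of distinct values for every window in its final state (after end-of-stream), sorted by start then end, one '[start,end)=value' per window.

[0,6)=1 [5,11)=1 [10,16)=3 [15,21)=1 [20,26)=1 [25,31)=3

i=0 t=4 v=6: → [0,6); WM=−∞
i=1 t=6 v=9: → [5,11); WM=−∞
i=2 t=11 v=2: → [10,16); WM=−∞
i=3 t=13 v=1: → [10,16); WM=12; [0,6) fires=1 [5,11) fires=1
i=4 t=25 v=5: → [25,31),[20,26); WM=12
i=5 t=27 v=2: → [25,31); WM=12
i=6 t=29 v=1: → [25,31); WM=12
i=7 t=15 v=8: → [15,21),[10,16); WM=28; [10,16) fires=3 [15,21) fires=1 [20,26) fires=1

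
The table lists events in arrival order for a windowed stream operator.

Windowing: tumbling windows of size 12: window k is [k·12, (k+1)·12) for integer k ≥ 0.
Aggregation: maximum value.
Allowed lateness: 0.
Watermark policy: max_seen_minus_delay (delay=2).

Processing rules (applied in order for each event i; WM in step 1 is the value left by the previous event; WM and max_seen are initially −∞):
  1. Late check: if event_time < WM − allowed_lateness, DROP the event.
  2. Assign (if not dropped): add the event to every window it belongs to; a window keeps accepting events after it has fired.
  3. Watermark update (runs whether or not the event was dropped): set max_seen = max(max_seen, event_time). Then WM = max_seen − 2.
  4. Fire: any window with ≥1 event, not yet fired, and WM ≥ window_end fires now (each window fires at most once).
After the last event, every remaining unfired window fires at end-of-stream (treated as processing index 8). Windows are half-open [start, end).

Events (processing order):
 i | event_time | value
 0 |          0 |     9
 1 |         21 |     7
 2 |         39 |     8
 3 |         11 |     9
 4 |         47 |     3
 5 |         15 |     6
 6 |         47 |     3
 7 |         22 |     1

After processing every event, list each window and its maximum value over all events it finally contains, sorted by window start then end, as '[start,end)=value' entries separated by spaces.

[0,12)=9 [12,24)=7 [36,48)=8

i=0 t=0 v=9: → [0,12); WM=-2
i=1 t=21 v=7: → [12,24); WM=19; [0,12) fires=9
i=2 t=39 v=8: → [36,48); WM=37; [12,24) fires=7
i=3 t=11 v=9: DROP (t<37-0); WM=37
i=4 t=47 v=3: → [36,48); WM=45
i=5 t=15 v=6: DROP (t<45-0); WM=45
i=6 t=47 v=3: → [36,48); WM=45
i=7 t=22 v=1: DROP (t<45-0); WM=45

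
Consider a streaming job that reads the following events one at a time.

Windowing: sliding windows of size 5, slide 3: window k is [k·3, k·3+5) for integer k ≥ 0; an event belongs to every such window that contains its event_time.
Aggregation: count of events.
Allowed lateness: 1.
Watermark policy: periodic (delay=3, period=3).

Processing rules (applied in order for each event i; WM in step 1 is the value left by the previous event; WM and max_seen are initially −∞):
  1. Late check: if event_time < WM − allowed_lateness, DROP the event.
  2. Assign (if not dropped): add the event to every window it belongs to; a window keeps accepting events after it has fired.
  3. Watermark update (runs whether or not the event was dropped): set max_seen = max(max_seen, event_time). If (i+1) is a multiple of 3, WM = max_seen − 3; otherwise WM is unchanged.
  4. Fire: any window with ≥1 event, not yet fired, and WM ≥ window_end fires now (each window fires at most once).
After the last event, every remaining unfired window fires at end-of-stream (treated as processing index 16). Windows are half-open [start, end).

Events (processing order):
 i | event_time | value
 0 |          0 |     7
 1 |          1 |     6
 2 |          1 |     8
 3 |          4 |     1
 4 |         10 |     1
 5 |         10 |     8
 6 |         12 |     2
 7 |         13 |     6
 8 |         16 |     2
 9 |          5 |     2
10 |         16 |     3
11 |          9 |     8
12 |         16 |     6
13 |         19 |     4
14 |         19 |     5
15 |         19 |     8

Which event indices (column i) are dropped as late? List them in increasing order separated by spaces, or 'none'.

9 11

i=0 t=0 v=7: → [0,5); WM=−∞
i=1 t=1 v=6: → [0,5); WM=−∞
i=2 t=1 v=8: → [0,5); WM=-2
i=3 t=4 v=1: → [3,8),[0,5); WM=-2
i=4 t=10 v=1: → [9,14),[6,11); WM=-2
i=5 t=10 v=8: → [9,14),[6,11); WM=7; [0,5) fires=4
i=6 t=12 v=2: → [12,17),[9,14); WM=7
i=7 t=13 v=6: → [12,17),[9,14); WM=7
i=8 t=16 v=2: → [15,20),[12,17); WM=13; [3,8) fires=1 [6,11) fires=2
i=9 t=5 v=2: DROP (t<13-1); WM=13
i=10 t=16 v=3: → [15,20),[12,17); WM=13
i=11 t=9 v=8: DROP (t<13-1); WM=13
i=12 t=16 v=6: → [15,20),[12,17); WM=13
i=13 t=19 v=4: → [18,23),[15,20); WM=13
i=14 t=19 v=5: → [18,23),[15,20); WM=16; [9,14) fires=4
i=15 t=19 v=8: → [18,23),[15,20); WM=16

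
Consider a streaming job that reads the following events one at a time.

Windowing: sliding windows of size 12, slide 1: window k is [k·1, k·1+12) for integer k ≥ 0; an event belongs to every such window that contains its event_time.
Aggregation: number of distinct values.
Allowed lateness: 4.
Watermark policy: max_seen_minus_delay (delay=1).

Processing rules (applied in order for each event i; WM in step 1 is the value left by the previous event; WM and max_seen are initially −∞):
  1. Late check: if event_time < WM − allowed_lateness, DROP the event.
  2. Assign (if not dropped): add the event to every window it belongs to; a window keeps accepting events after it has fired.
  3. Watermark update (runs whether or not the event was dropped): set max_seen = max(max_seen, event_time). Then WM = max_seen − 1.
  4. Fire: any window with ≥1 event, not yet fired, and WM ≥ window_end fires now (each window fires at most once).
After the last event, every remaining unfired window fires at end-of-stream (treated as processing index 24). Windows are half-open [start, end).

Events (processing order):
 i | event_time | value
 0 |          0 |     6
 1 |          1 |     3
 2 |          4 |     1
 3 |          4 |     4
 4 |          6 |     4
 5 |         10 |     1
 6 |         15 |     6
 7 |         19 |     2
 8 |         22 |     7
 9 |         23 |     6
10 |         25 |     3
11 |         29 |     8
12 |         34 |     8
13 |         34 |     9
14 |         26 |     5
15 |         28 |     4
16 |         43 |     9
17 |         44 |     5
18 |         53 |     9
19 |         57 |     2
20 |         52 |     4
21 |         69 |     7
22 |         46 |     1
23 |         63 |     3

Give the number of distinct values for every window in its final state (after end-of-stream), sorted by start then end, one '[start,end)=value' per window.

i=0 t=0 v=6: → [0,12); WM=-1
i=1 t=1 v=3: → [1,13),[0,12); WM=0
i=2 t=4 v=1: → [4,16),[3,15),[2,14),[1,13),[0,12); WM=3
i=3 t=4 v=4: → [4,16),[3,15),[2,14),[1,13),[0,12); WM=3
i=4 t=6 v=4: → [6,18),[5,17),[4,16),[3,15),[2,14),[1,13),[0,12); WM=5
i=5 t=10 v=1: → [10,22),[9,21),[8,20),[7,19),[6,18),[5,17),[4,16),[3,15),[2,14),[1,13),[0,12); WM=9
i=6 t=15 v=6: → [15,27),[14,26),[13,25),[12,24),[11,23),[10,22),[9,21),[8,20),[7,19),[6,18),[5,17),[4,16); WM=14; [0,12) fires=4 [1,13) fires=3 [2,14) fires=2
i=7 t=19 v=2: → [19,31),[18,30),[17,29),[16,28),[15,27),[14,26),[13,25),[12,24),[11,23),[10,22),[9,21),[8,20); WM=18; [3,15) fires=2 [4,16) fires=3 [5,17) fires=3 [6,18) fires=3
i=8 t=22 v=7: → [22,34),[21,33),[20,32),[19,31),[18,30),[17,29),[16,28),[15,27),[14,26),[13,25),[12,24),[11,23); WM=21; [7,19) fires=2 [8,20) fires=3 [9,21) fires=3
i=9 t=23 v=6: → [23,35),[22,34),[21,33),[20,32),[19,31),[18,30),[17,29),[16,28),[15,27),[14,26),[13,25),[12,24); WM=22; [10,22) fires=3
i=10 t=25 v=3: → [25,37),[24,36),[23,35),[22,34),[21,33),[20,32),[19,31),[18,30),[17,29),[16,28),[15,27),[14,26); WM=24; [11,23) fires=3 [12,24) fires=3
i=11 t=29 v=8: → [29,41),[28,40),[27,39),[26,38),[25,37),[24,36),[23,35),[22,34),[21,33),[20,32),[19,31),[18,30); WM=28; [13,25) fires=3 [14,26) fires=4 [15,27) fires=4 [16,28) fires=4
i=12 t=34 v=8: → [34,46),[33,45),[32,44),[31,43),[30,42),[29,41),[28,40),[27,39),[26,38),[25,37),[24,36),[23,35); WM=33; [17,29) fires=4 [18,30) fires=5 [19,31) fires=5 [20,32) fires=4 [21,33) fires=4
i=13 t=34 v=9: → [34,46),[33,45),[32,44),[31,43),[30,42),[29,41),[28,40),[27,39),[26,38),[25,37),[24,36),[23,35); WM=33
i=14 t=26 v=5: DROP (t<33-4); WM=33
i=15 t=28 v=4: DROP (t<33-4); WM=33
i=16 t=43 v=9: → [43,55),[42,54),[41,53),[40,52),[39,51),[38,50),[37,49),[36,48),[35,47),[34,46),[33,45),[32,44); WM=42; [22,34) fires=4 [23,35) fires=4 [24,36) fires=3 [25,37) fires=3 [26,38) fires=2 [27,39) fires=2 [28,40) fires=2 [29,41) fires=2 [30,42) fires=2
i=17 t=44 v=5: → [44,56),[43,55),[42,54),[41,53),[40,52),[39,51),[38,50),[37,49),[36,48),[35,47),[34,46),[33,45); WM=43; [31,43) fires=2
i=18 t=53 v=9: → [53,65),[52,64),[51,63),[50,62),[49,61),[48,60),[47,59),[46,58),[45,57),[44,56),[43,55),[42,54); WM=52; [32,44) fires=2 [33,45) fires=3 [34,46) fires=3 [35,47) fires=2 [36,48) fires=2 [37,49) fires=2 [38,50) fires=2 [39,51) fires=2 [40,52) fires=2
i=19 t=57 v=2: → [57,69),[56,68),[55,67),[54,66),[53,65),[52,64),[51,63),[50,62),[49,61),[48,60),[47,59),[46,58); WM=56; [41,53) fires=2 [42,54) fires=2 [43,55) fires=2 [44,56) fires=2
i=20 t=52 v=4: → [52,64),[51,63),[50,62),[49,61),[48,60),[47,59),[46,58),[45,57),[44,56),[43,55),[42,54),[41,53); WM=56
i=21 t=69 v=7: → [69,81),[68,80),[67,79),[66,78),[65,77),[64,76),[63,75),[62,74),[61,73),[60,72),[59,71),[58,70); WM=68; [45,57) fires=2 [46,58) fires=3 [47,59) fires=3 [48,60) fires=3 [49,61) fires=3 [50,62) fires=3 [51,63) fires=3 [52,64) fires=3 [53,65) fires=2 [54,66) fires=1 [55,67) fires=1 [56,68) fires=1
i=22 t=46 v=1: DROP (t<68-4); WM=68
i=23 t=63 v=3: DROP (t<68-4); WM=68

[0,12)=4 [1,13)=3 [2,14)=2 [3,15)=2 [4,16)=3 [5,17)=3 [6,18)=3 [7,19)=2 [8,20)=3 [9,21)=3 [10,22)=3 [11,23)=3 [12,24)=3 [13,25)=3 [14,26)=4 [15,27)=4 [16,28)=4 [17,29)=4 [18,30)=5 [19,31)=5 [20,32)=4 [21,33)=4 [22,34)=4 [23,35)=4 [24,36)=3 [25,37)=3 [26,38)=2 [27,39)=2 [28,40)=2 [29,41)=2 [30,42)=2 [31,43)=2 [32,44)=2 [33,45)=3 [34,46)=3 [35,47)=2 [36,48)=2 [37,49)=2 [38,50)=2 [39,51)=2 [40,52)=2 [41,53)=3 [42,54)=3 [43,55)=3 [44,56)=3 [45,57)=2 [46,58)=3 [47,59)=3 [48,60)=3 [49,61)=3 [50,62)=3 [51,63)=3 [52,64)=3 [53,65)=2 [54,66)=1 [55,67)=1 [56,68)=1 [57,69)=1 [58,70)=1 [59,71)=1 [60,72)=1 [61,73)=1 [62,74)=1 [63,75)=1 [64,76)=1 [65,77)=1 [66,78)=1 [67,79)=1 [68,80)=1 [69,81)=1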